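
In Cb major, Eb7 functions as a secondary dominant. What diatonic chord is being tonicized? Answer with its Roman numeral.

The chord is a dominant seventh chord on Eb.
A dominant resolves down a perfect fifth: Eb → Ab. In Cb major, Ab is scale degree 6, i.e. vi.

vi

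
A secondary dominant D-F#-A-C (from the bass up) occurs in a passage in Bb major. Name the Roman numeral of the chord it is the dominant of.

The chord is a dominant seventh chord on D.
A dominant resolves down a perfect fifth: D → G. In Bb major, G is scale degree 6, i.e. vi.

vi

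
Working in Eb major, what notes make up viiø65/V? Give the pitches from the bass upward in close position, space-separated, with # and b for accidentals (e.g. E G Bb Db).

viiø65/V is a secondary leading-tone chord. The target V is Bb in Eb major; the applied chord is rooted a semitone below, on A.
Building a half-diminished seventh chord on A gives A-C-Eb-G.
With the 65 figure the chord is in first inversion; from the bass C upward in close position it reads C-Eb-G-A.

C Eb G A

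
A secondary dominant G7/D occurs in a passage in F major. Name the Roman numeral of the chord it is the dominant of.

V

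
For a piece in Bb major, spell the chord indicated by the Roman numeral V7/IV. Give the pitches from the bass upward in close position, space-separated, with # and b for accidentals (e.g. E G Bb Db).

V7/IV is a secondary dominant — the dominant seventh of IV. IV in Bb major is Eb, so the applied chord's root is Bb, a perfect fifth above.
Building a dominant seventh chord on Bb gives Bb-D-F-Ab.

Bb D F Ab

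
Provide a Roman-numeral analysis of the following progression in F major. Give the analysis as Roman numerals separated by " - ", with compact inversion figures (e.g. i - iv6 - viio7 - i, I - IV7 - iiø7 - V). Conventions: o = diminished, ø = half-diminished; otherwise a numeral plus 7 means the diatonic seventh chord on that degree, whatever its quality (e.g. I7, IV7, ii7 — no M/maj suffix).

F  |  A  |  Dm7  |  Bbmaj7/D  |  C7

F: root F is the tonic; major triad there is I.
A: chromatic; A is V of vi, so V/vi.
Dm7 has root D, degree 6 in F major, so vi7.
Bbmaj7/D: root Bb is the subdominant; major seventh chord there is IV65.
C7 has root C, degree 5 in F major, so V7.

I - V/vi - vi7 - IV65 - V7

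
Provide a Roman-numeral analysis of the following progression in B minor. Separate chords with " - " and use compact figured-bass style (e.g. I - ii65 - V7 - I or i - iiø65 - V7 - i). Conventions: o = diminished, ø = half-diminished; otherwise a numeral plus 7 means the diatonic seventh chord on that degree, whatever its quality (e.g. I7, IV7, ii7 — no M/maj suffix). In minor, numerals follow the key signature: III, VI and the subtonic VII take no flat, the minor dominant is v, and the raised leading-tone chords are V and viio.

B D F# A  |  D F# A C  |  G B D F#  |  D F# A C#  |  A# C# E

i7 - V7/VI - VI7 - III7 - viio

B-D-F#-A has root B, degree 1 in B minor, so i7.
D-F#-A-C is the secondary dominant of VI (dominant seventh chord on D): V7/VI.
G-B-D-F#: root G is the submediant; major seventh chord there is VI7.
D-F#-A-C#: root D is the mediant; major seventh chord there is III7.
A#-C#-E has root A#, degree 7 in B minor, so viio.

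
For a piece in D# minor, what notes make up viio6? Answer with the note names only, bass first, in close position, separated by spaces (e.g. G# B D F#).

In D# minor, the leading-tone chord is built on the raised seventh degree, C##.
That chord is spelled C##-E#-G#.
With the 6 figure the chord is in first inversion; from the bass E# upward in close position it reads E#-G#-C##.

E# G# C##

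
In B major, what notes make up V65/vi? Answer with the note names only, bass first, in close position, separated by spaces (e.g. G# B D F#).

F## A# C# D#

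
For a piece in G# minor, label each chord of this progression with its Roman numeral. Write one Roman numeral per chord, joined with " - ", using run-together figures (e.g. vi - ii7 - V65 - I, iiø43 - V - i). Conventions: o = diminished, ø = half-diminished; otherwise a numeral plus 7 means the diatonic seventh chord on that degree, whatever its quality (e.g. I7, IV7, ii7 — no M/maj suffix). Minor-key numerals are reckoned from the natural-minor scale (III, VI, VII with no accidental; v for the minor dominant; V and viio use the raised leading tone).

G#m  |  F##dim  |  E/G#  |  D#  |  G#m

i - viio - VI6 - V - i

G#m: root G# is the tonic; minor triad there is i.
F##dim has root F##, degree 7 in G# minor, so viio.
E/G# has root E, degree 6 in G# minor, so VI6.
D#: major triad on D# = scale degree 5 → V.
G#m: root G# is the tonic; minor triad there is i.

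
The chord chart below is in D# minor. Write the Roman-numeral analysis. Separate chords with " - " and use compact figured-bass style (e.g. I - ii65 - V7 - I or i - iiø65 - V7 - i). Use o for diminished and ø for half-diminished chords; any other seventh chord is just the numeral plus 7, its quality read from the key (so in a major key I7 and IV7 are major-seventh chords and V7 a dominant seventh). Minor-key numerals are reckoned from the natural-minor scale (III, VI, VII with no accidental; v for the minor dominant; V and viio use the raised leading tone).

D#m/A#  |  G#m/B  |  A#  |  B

i64 - iv6 - V - VI

D#m/A#: root D# is the tonic; minor triad there is i64.
G#m/B: root G# is the subdominant; minor triad there is iv6.
A#: root A# is the dominant; major triad there is V.
B: major triad on B = scale degree 6 → VI.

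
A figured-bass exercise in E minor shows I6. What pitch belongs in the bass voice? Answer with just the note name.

I in E minor has root E; the chord is E-G#-B.
The figure 6 means first inversion — the third is in the bass.

G#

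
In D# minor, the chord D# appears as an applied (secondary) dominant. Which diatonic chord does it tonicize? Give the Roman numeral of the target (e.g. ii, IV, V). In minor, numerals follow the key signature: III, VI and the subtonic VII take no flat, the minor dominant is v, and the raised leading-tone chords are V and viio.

iv

The chord is a major triad on D#.
A dominant resolves down a perfect fifth: D# → G#. In D# minor, G# is scale degree 4, i.e. iv.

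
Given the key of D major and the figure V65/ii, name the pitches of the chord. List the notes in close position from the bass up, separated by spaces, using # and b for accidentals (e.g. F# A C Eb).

D# F# A B

V65/ii is a secondary dominant — the dominant seventh of ii. ii in D major is E, so the applied chord's root is B, a perfect fifth above.
Building a dominant seventh chord on B gives B-D#-F#-A.
With the 65 figure the chord is in first inversion; from the bass D# upward in close position it reads D#-F#-A-B.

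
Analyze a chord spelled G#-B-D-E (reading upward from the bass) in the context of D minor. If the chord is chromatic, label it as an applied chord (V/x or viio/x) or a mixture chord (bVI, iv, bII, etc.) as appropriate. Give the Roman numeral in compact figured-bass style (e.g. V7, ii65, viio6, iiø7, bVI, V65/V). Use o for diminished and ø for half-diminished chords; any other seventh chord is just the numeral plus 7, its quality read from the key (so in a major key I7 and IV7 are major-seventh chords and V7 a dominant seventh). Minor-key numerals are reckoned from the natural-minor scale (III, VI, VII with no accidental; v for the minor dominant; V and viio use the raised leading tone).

The pitches E-G#-B-D form a dominant seventh chord rooted on E.
E is not a diatonic chord root with this quality in D minor, but it lies a perfect fifth above A (V), so the chord functions as an applied dominant of V.
With G# in the bass the chord is in first inversion, so the figured bass is 65.

V65/V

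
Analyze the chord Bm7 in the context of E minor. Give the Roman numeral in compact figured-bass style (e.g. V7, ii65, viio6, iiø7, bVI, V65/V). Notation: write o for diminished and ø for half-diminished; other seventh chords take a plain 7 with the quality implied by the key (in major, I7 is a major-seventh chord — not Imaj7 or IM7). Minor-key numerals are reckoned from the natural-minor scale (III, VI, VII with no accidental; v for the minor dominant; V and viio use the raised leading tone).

Stacked in thirds the chord is B-D-F#-A: a minor seventh chord on B.
In E minor, B is the dominant; the diatonic minor seventh chord there is v7.

v7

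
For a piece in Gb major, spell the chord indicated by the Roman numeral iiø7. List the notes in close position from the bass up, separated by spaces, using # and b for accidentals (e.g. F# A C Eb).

iiø7 is the half-diminished supertonic seventh, borrowed from the parallel minor. In Gb major that root is Ab.
So the chord is Ab-Cb-Ebb-Gb.

Ab Cb Ebb Gb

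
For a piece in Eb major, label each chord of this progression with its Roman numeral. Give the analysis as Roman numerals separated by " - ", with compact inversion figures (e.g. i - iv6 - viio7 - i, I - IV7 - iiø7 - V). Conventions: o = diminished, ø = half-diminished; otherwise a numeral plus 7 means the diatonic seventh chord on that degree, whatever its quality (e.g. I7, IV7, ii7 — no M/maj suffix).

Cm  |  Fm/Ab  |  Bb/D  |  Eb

Cm has root C, degree 6 in Eb major, so vi.
Fm/Ab: minor triad on F = scale degree 2 → ii6.
Bb/D: major triad on Bb = scale degree 5 → V6.
Eb has root Eb, degree 1 in Eb major, so I.

vi - ii6 - V6 - I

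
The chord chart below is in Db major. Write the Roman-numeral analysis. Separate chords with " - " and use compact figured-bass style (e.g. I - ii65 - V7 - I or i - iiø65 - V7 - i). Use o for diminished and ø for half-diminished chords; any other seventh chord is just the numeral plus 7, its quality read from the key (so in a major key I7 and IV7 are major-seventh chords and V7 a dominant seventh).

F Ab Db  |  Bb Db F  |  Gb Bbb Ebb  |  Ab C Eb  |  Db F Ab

F-Ab-Db: major triad on Db = scale degree 1 → I6.
Bb-Db-F has root Bb, degree 6 in Db major, so vi.
Gb-Bbb-Ebb: Ebb with this quality isn't in the key; a major triad on b2 is the Neapolitan sixth, bII6 (third, Gb, in the bass — hence the 6).
Ab-C-Eb: root Ab is the dominant; major triad there is V.
Db-F-Ab has root Db, degree 1 in Db major, so I.

I6 - vi - bII6 - V - I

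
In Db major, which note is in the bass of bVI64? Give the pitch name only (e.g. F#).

bVI in Db major has root Bbb; the chord is Bbb-Db-Fb.
The figure 64 means second inversion — the fifth is in the bass.

Fb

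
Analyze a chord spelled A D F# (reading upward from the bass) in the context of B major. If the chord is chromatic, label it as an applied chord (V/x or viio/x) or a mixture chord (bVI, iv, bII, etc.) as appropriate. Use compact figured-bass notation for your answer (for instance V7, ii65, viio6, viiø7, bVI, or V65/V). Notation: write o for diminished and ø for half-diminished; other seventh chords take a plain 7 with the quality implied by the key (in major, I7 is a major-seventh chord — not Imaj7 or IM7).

The pitches D-F#-A form a major triad rooted on D.
D is the lowered third degree of B major (diatonic 3 would be D#). This is a major triad on the lowered third degree, borrowed from the parallel minor.
With A in the bass the chord is in second inversion, so the figured bass is 64.

bIII64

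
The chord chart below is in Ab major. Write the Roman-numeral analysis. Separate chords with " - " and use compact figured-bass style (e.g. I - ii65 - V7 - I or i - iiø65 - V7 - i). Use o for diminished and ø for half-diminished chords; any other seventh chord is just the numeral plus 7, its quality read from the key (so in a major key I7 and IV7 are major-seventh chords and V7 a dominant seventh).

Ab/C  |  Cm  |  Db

I6 - iii - IV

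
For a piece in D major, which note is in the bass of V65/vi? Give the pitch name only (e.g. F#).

A#

The applied chord V65/vi is rooted on F#: F#-A#-C#-E.
The figure 65 means first inversion — the third is in the bass.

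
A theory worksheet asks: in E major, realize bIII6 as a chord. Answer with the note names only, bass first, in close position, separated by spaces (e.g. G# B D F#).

B D G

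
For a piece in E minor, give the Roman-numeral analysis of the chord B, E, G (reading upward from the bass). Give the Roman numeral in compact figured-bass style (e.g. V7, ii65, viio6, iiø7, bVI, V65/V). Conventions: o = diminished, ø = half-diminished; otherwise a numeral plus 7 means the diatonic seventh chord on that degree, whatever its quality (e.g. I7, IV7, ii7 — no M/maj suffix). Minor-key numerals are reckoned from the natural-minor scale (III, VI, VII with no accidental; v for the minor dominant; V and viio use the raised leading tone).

The pitches E-G-B form a minor triad rooted on E.
In E minor, E is the tonic; the diatonic minor triad there is i.
With B in the bass the chord is in second inversion, so the figured bass is 64.

i64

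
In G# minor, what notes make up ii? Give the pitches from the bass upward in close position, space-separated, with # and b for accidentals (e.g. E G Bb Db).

A# C# E#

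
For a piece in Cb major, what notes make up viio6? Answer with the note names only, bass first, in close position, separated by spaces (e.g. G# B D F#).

Db Fb Bb

The numeral's case and figure indicate a diminished triad. In Cb major its root, scale degree 7, is Bb.
That chord is spelled Bb-Db-Fb.
The figured bass 6 indicates first inversion, placing the third (Db) in the bass: Db-Fb-Bb.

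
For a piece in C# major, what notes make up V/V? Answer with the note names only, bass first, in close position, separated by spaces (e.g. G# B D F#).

D# F## A#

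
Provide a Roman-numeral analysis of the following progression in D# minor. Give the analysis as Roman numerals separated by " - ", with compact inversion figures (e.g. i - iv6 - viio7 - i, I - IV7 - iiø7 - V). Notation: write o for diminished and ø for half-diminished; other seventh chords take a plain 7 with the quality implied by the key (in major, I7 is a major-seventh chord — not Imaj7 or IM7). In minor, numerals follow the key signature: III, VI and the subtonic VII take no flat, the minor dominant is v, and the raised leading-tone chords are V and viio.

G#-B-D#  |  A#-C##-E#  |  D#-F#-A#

iv - V - i

G#-B-D#: root G# is the subdominant; minor triad there is iv.
A#-C##-E#: major triad on A# = scale degree 5 → V.
D#-F#-A# has root D#, degree 1 in D# minor, so i.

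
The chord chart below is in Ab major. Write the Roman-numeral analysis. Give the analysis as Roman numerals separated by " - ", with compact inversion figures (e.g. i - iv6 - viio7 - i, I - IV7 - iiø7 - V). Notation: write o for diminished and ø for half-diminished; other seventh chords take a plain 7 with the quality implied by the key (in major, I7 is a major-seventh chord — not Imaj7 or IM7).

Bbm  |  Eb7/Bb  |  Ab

ii - V43 - I

Bbm has root Bb, degree 2 in Ab major, so ii.
Eb7/Bb has root Eb, degree 5 in Ab major, so V43.
Ab: major triad on Ab = scale degree 1 → I.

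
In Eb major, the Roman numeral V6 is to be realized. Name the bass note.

D

V in Eb major has root Bb; the chord is Bb-D-F.
The figure 6 means first inversion — the third is in the bass.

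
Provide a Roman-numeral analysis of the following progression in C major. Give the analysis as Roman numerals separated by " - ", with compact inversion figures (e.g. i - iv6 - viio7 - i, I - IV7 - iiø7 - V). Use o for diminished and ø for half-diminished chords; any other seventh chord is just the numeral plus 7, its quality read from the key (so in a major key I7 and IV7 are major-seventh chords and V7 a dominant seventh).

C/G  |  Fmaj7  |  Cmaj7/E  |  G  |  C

C/G has root C, degree 1 in C major, so I64.
Fmaj7: major seventh chord on F = scale degree 4 → IV7.
Cmaj7/E: root C is the tonic; major seventh chord there is I65.
G: major triad on G = scale degree 5 → V.
C: root C is the tonic; major triad there is I.

I64 - IV7 - I65 - V - I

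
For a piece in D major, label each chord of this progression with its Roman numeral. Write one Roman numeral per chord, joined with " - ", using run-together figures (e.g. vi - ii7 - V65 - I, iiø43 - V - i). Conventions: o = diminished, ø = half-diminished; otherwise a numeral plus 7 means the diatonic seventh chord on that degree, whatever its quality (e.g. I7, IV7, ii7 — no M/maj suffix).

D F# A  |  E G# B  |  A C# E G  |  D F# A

I - V/V - V7 - I

D-F#-A has root D, degree 1 in D major, so I.
E-G#-B is the secondary dominant of V (major triad on E): V/V.
A-C#-E-G has root A, degree 5 in D major, so V7.
D-F#-A: root D is the tonic; major triad there is I.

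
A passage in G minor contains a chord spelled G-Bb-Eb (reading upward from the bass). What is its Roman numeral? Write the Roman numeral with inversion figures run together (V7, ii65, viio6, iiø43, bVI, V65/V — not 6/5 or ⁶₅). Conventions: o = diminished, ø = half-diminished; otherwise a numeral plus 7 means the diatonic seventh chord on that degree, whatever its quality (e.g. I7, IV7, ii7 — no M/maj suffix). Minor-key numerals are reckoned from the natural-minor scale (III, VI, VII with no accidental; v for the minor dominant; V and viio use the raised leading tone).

The pitches Eb-G-Bb form a major triad rooted on Eb.
In G minor, Eb is the submediant; the diatonic major triad there is VI.
With G in the bass the chord is in first inversion, so the figured bass is 6.

VI6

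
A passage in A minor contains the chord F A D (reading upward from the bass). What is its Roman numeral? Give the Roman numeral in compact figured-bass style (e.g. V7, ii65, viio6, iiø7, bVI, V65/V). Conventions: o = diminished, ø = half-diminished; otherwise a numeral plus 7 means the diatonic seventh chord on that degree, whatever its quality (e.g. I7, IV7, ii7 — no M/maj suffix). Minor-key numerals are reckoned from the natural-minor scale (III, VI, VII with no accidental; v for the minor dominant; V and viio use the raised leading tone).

iv6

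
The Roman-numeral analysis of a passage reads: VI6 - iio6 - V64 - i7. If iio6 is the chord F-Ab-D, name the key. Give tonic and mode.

iio6 is given as F-Ab-D — a diminished triad with root D.
Counting down one scale step from D places the tonic on C; a diminished triad on degree 2 is diatonic only in minor.

C minor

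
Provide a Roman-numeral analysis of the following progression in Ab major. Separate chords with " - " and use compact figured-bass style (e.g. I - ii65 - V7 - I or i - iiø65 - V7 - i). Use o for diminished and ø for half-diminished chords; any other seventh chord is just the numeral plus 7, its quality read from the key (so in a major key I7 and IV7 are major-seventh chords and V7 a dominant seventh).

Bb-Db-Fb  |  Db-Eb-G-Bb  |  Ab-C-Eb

iio - V42 - I

Bb-Db-Fb is non-diatonic — iio, a mixture chord from Ab minor.
Db-Eb-G-Bb: dominant seventh chord on Eb = scale degree 5 → V42.
Ab-C-Eb: major triad on Ab = scale degree 1 → I.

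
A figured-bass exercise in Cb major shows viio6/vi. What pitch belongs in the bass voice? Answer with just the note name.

The applied chord viio6/vi is rooted on G: G-Bb-Db.
The figure 6 means first inversion — the third is in the bass.

Bb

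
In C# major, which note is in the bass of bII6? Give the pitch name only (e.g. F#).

bII in C# major has root D; the chord is D-F#-A.
The figure 6 means first inversion — the third is in the bass.

F#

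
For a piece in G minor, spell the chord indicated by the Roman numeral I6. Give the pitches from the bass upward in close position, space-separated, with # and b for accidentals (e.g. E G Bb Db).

B D G

Scale degree 1 in G minor is G; here the chord built on it is altered to a major triad. I6 is the major tonic (Picardy third), borrowed from the parallel major.
So the chord is G-B-D, a major triad.
With the 6 figure the chord is in first inversion; from the bass B upward in close position it reads B-D-G.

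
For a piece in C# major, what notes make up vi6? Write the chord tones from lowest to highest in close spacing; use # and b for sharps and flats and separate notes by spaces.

C# E# A#

In C# major, scale degree 6 is A#, and the diatonic chord built there is a minor triad.
That chord is spelled A#-C#-E#.
With the 6 figure the chord is in first inversion; from the bass C# upward in close position it reads C#-E#-A#.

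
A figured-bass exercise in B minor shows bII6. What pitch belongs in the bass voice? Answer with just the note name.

E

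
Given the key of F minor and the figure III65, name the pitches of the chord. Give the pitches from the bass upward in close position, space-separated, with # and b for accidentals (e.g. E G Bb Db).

C Eb G Ab

In F minor, the third degree is Ab, and the diatonic chord built there is a major seventh chord.
Stacking thirds from Ab gives Ab-C-Eb-G.
The figured bass 65 indicates first inversion, placing the third (C) in the bass: C-Eb-G-Ab.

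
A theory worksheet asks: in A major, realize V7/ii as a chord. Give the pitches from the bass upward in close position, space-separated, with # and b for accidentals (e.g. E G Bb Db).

F# A# C# E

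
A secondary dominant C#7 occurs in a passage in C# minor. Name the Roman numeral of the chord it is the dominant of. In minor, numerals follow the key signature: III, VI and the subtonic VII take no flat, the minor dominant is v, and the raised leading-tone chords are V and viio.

iv

The chord is a dominant seventh chord on C#.
A dominant resolves down a perfect fifth: C# → F#. In C# minor, F# is scale degree 4, i.e. iv.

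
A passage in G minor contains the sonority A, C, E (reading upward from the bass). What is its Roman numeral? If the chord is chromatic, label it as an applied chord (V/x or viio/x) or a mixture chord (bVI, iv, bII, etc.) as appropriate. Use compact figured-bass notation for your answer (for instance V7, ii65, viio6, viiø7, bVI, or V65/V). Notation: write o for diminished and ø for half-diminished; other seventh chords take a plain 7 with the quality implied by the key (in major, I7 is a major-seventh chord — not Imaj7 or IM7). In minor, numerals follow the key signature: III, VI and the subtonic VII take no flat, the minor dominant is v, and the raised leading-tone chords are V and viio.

ii

Stacked in thirds the chord is A-C-E: a minor triad on A.
A is the second degree of G minor. This is the minor supertonic, borrowed from the parallel major (the Dorian ii).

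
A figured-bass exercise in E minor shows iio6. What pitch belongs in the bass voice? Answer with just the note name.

iio in E minor has root F#; the chord is F#-A-C.
The figure 6 means first inversion — the third is in the bass.

A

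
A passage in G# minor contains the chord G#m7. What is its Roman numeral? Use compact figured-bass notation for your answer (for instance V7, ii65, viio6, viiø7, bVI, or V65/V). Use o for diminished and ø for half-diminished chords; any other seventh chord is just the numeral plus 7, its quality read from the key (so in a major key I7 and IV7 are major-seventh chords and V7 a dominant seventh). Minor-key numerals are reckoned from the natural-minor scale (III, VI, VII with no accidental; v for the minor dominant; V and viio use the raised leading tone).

Stacked in thirds the chord is G#-B-D#-F#: a minor seventh chord on G#.
In G# minor, G# is the tonic; the diatonic minor seventh chord there is i7.

i7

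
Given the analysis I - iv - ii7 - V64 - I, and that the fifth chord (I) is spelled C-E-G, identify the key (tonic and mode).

I is given as C-E-G — a major triad with root C.
If C is scale degree 1 and the mode makes that degree carry a major triad, the tonic is C and the mode is major.

C major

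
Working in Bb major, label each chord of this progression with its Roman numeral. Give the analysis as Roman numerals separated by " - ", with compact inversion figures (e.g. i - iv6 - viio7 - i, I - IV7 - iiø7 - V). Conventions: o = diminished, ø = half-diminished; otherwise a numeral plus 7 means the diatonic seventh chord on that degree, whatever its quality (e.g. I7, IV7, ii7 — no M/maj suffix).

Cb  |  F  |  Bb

bII - V - I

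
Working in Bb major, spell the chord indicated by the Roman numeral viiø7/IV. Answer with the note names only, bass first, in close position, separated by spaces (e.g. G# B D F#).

viiø7/IV is a secondary leading-tone chord. The target IV is Eb in Bb major; the applied chord is rooted a semitone below, on D.
Building a half-diminished seventh chord on D gives D-F-Ab-C.

D F Ab C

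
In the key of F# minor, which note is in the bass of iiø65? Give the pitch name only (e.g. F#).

iiø in F# minor has root G#; the chord is G#-B-D-F#.
The figure 65 means first inversion — the third is in the bass.

B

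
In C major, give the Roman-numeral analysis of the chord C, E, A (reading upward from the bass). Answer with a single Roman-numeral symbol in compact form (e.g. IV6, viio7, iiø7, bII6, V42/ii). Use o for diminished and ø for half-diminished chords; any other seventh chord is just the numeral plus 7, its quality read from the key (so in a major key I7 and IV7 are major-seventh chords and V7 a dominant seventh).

The pitches A-C-E form a minor triad rooted on A.
In C major, A is the submediant; the diatonic minor triad there is vi.
With C in the bass the chord is in first inversion, so the figured bass is 6.

vi6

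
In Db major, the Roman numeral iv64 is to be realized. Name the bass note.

iv in Db major has root Gb; the chord is Gb-Bbb-Db.
The figure 64 means second inversion — the fifth is in the bass.

Db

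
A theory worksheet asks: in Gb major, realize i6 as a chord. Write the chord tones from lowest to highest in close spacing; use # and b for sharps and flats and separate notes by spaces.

i6 is the minor tonic, borrowed from the parallel minor. In Gb major that root is Gb.
So the chord is Gb-Bbb-Db, a minor triad.
The figured bass 6 indicates first inversion, placing the third (Bbb) in the bass: Bbb-Db-Gb.

Bbb Db Gb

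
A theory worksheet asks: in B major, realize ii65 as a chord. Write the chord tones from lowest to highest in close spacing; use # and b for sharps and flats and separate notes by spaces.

In B major, scale degree 2 is C#, and the diatonic chord built there is a minor seventh chord.
Stacking thirds from C# gives C#-E-G#-B.
The figured bass 65 indicates first inversion, placing the third (E) in the bass: E-G#-B-C#.

E G# B C#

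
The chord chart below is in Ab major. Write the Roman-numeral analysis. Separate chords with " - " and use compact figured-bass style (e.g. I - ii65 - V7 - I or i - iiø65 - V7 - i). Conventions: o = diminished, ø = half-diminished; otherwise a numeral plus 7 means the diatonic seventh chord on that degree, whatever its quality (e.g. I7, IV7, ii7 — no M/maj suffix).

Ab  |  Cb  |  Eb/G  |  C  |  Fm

I - bIII - V6 - V/vi - vi

Ab: root Ab is the tonic; major triad there is I.
Cb: major triad on Cb — chromatic; bIII (borrowed from the parallel minor).
Eb/G: root Eb is the dominant; major triad there is V6.
C: a major triad on C, the applied dominant of vi → V/vi.
Fm has root F, degree 6 in Ab major, so vi.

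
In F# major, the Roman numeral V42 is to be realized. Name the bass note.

B

V in F# major has root C#; the chord is C#-E#-G#-B.
The figure 42 means third inversion — the seventh is in the bass.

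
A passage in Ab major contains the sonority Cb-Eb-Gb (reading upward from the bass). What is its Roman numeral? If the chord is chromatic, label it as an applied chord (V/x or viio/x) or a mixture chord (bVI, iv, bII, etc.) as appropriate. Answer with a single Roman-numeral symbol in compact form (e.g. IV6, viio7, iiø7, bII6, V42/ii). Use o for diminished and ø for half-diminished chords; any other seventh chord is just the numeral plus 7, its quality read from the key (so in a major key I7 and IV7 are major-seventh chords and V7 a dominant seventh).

Stacked in thirds the chord is Cb-Eb-Gb: a major triad on Cb.
Cb is the lowered third degree of Ab major (diatonic 3 would be C). This is a major triad on the lowered third degree, borrowed from the parallel minor.

bIII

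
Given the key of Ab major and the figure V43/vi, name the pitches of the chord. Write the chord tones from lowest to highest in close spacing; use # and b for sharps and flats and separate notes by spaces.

G Bb C E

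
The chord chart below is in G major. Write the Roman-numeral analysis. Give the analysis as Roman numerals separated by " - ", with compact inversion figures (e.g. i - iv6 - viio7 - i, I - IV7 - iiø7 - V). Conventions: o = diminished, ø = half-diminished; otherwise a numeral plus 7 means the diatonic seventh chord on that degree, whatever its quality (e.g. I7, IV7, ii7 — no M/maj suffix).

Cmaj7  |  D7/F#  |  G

Cmaj7 has root C, degree 4 in G major, so IV7.
D7/F# has root D, degree 5 in G major, so V65.
G: root G is the tonic; major triad there is I.

IV7 - V65 - I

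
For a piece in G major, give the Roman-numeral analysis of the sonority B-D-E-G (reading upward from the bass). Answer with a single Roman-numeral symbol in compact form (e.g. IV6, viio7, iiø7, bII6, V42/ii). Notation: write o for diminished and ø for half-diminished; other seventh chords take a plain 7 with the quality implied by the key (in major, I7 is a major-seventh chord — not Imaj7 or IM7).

vi43

The pitches E-G-B-D form a minor seventh chord rooted on E.
In G major, E is the submediant; the diatonic minor seventh chord there is vi7.
With B in the bass the chord is in second inversion, so the figured bass is 43.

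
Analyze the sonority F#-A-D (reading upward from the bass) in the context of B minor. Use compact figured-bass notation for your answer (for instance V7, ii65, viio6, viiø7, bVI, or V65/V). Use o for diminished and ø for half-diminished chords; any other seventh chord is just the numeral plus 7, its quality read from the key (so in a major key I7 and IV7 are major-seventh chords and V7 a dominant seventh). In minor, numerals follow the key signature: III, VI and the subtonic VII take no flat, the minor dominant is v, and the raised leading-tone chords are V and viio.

Stacked in thirds the chord is D-F#-A: a major triad on D.
In B minor, D is the mediant; the diatonic major triad there is III.
With F# in the bass the chord is in first inversion, so the figured bass is 6.

III6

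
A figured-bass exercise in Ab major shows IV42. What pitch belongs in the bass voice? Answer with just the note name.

C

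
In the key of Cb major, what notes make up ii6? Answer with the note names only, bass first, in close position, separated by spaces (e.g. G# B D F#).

Fb Ab Db

In Cb major, the second degree is Db, and the diatonic chord built there is a minor triad.
That chord is spelled Db-Fb-Ab.
The figured bass 6 indicates first inversion, placing the third (Fb) in the bass: Fb-Ab-Db.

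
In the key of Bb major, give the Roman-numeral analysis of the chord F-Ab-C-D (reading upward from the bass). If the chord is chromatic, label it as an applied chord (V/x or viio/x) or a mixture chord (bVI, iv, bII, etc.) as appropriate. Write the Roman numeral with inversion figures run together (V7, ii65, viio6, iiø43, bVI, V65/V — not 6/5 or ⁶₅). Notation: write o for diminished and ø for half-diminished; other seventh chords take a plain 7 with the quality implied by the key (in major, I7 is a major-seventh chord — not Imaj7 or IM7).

Stacked in thirds the chord is D-F-Ab-C: a half-diminished seventh chord on D.
D sits a half step below Eb (IV in Bb major); a diminished chord there is the applied leading-tone chord of IV.
With F in the bass the chord is in first inversion, so the figured bass is 65.

viiø65/IV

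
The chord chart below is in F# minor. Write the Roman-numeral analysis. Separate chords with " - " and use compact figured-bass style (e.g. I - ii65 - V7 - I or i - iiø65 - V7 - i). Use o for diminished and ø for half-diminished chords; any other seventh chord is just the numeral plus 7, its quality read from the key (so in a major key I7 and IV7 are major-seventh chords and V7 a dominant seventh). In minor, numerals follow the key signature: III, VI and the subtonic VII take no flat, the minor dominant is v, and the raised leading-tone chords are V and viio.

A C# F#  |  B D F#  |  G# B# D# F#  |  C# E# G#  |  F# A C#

A-C#-F#: root F# is the tonic; minor triad there is i6.
B-D-F#: minor triad on B = scale degree 4 → iv.
G#-B#-D#-F#: a dominant seventh chord on G#, the applied dominant of V → V7/V.
C#-E#-G# has root C#, degree 5 in F# minor, so V.
F#-A-C# has root F#, degree 1 in F# minor, so i.

i6 - iv - V7/V - V - i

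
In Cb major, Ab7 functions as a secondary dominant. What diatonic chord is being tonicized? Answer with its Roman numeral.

ii

The chord is a dominant seventh chord on Ab.
A dominant resolves down a perfect fifth: Ab → Db. In Cb major, Db is scale degree 2, i.e. ii.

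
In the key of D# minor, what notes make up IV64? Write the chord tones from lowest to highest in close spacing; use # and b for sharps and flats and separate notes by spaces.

D# G# B#

IV64 is the major subdominant, borrowed from the parallel major. In D# minor that root is G#.
So the chord is G#-B#-D#, a major triad.
The figured bass 64 indicates second inversion, placing the fifth (D#) in the bass: D#-G#-B#.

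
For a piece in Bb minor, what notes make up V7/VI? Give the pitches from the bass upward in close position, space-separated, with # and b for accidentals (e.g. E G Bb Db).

Db F Ab Cb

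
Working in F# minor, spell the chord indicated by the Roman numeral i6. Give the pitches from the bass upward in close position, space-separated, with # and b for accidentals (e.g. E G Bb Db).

A C# F#

The numeral's case and figure indicate a minor triad. In F# minor its root, scale degree 1, is F#.
That chord is spelled F#-A-C#.
With the 6 figure the chord is in first inversion; from the bass A upward in close position it reads A-C#-F#.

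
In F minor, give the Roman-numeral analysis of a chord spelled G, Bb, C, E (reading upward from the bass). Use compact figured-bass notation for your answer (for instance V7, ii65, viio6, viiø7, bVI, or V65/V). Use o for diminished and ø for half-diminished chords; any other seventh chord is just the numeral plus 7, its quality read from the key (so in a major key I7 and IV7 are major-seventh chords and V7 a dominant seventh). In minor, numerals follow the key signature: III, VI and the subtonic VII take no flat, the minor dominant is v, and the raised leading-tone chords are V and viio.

The pitches C-E-G-Bb form a dominant seventh chord rooted on C.
In F minor, C is the dominant; the diatonic dominant seventh chord there is V7.
With G in the bass the chord is in second inversion, so the figured bass is 43.

V43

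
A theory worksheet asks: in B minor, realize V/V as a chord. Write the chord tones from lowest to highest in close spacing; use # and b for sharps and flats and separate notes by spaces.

C# E# G#

V/V is a secondary dominant — the dominant triad of V. V in B minor is F#, so the applied chord's root is C#, a perfect fifth above.
Building a major triad on C# gives C#-E#-G#.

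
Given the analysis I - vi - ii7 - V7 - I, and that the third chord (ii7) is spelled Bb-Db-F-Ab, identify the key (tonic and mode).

Ab major

The chord Bbm7 is a minor seventh chord rooted on Bb; its label is ii7.
Counting down one scale step from Bb places the tonic on Ab; a minor seventh chord on degree 2 is diatonic only in major.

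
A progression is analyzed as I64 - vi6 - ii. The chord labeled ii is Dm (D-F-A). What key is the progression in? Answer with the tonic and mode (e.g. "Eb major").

The anchor chord is a minor triad on D, labeled ii.
Counting down one scale step from D places the tonic on C; a minor triad on degree 2 is diatonic only in major.

C major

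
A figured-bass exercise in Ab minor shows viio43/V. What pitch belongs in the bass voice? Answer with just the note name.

Ab

The applied chord viio43/V is rooted on D: D-F-Ab-Cb.
The figure 43 means second inversion — the fifth is in the bass.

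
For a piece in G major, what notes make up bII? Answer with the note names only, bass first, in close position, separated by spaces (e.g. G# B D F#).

Ab C Eb

bII is the Neapolitan chord — a major triad on the lowered second degree. In G major that root is Ab.
So the chord is Ab-C-Eb.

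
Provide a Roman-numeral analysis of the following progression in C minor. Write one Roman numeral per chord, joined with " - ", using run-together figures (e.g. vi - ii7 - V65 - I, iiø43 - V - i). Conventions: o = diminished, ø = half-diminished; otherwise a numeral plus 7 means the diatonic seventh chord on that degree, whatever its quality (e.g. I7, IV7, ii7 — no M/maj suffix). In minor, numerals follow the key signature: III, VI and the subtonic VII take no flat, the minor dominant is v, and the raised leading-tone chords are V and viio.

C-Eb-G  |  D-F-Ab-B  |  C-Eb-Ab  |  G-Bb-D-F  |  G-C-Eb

i - viio65 - VI6 - v7 - i64

C-Eb-G has root C, degree 1 in C minor, so i.
D-F-Ab-B: fully diminished seventh chord on B = scale degree 7 → viio65.
C-Eb-Ab: major triad on Ab = scale degree 6 → VI6.
G-Bb-D-F: root G is the dominant; minor seventh chord there is v7.
G-C-Eb: root C is the tonic; minor triad there is i64.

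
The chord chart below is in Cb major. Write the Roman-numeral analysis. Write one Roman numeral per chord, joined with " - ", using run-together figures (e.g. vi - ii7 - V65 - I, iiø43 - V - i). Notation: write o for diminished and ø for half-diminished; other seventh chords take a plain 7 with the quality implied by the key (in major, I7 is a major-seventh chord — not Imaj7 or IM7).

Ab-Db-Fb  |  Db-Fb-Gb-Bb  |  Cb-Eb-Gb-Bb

ii64 - V43 - I7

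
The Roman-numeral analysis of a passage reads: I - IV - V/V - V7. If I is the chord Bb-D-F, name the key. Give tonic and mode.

The chord Bb is a major triad rooted on Bb; its label is I.
If Bb is scale degree 1 and the mode makes that degree carry a major triad, the tonic is Bb and the mode is major.

Bb major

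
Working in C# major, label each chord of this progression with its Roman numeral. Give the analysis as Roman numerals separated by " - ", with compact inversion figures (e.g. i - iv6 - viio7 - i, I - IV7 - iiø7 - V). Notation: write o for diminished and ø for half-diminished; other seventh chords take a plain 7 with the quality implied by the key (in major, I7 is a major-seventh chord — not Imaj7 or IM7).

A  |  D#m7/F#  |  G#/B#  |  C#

bVI - ii65 - V6 - I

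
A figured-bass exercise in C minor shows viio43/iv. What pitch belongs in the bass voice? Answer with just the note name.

Bb

The applied chord viio43/iv is rooted on E: E-G-Bb-Db.
The figure 43 means second inversion — the fifth is in the bass.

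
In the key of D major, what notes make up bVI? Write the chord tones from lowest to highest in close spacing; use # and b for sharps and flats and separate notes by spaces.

Bb D F

bVI is a major triad on the lowered sixth degree, borrowed from the parallel minor. In D major that root is Bb.
So the chord is Bb-D-F, a major triad.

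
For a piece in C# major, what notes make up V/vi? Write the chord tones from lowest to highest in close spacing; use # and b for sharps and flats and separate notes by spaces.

E# G## B#

V/vi is a secondary dominant — the dominant triad of vi. vi in C# major is A#, so the applied chord's root is E#, a perfect fifth above.
Building a major triad on E# gives E#-G##-B#.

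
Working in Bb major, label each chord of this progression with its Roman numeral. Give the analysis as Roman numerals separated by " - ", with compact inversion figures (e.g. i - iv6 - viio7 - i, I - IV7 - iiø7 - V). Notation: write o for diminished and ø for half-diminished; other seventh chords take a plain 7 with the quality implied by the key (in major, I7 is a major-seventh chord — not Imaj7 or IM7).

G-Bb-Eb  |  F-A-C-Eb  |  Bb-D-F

IV6 - V7 - I

G-Bb-Eb: major triad on Eb = scale degree 4 → IV6.
F-A-C-Eb has root F, degree 5 in Bb major, so V7.
Bb-D-F: root Bb is the tonic; major triad there is I.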